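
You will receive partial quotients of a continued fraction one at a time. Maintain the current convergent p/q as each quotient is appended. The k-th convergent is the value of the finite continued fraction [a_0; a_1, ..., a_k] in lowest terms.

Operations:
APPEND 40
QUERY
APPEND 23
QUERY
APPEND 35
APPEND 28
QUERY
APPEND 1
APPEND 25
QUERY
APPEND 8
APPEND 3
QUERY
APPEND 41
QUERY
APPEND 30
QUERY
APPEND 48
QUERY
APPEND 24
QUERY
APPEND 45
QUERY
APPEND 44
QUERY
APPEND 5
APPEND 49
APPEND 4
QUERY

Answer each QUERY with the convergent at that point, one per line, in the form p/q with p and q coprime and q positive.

40/1
921/23
904621/22591
24327021/607516
610986213/15258091
25245987797/630465256
757990620123/18929215771
36408795753701/909232822264
874569088708947/21840516950107
39392017787656316/983732495577079
1734123351745586851/43306070322341583
1722808222380553689891/43023498850424510150

APPEND 40: p_0 = 40·1 + 0 = 40, q_0 = 40·0 + 1 = 1 → 40/1
APPEND 23: p_1 = 23·40 + 1 = 921, q_1 = 23·1 + 0 = 23 → 921/23
APPEND 35: p_2 = 35·921 + 40 = 32275, q_2 = 35·23 + 1 = 806 → 32275/806
APPEND 28: p_3 = 28·32275 + 921 = 904621, q_3 = 28·806 + 23 = 22591 → 904621/22591
APPEND 1: p_4 = 1·904621 + 32275 = 936896, q_4 = 1·22591 + 806 = 23397 → 936896/23397
APPEND 25: p_5 = 25·936896 + 904621 = 24327021, q_5 = 25·23397 + 22591 = 607516 → 24327021/607516
APPEND 8: p_6 = 8·24327021 + 936896 = 195553064, q_6 = 8·607516 + 23397 = 4883525 → 195553064/4883525
APPEND 3: p_7 = 3·195553064 + 24327021 = 610986213, q_7 = 3·4883525 + 607516 = 15258091 → 610986213/15258091
APPEND 41: p_8 = 41·610986213 + 195553064 = 25245987797, q_8 = 41·15258091 + 4883525 = 630465256 → 25245987797/630465256
APPEND 30: p_9 = 30·25245987797 + 610986213 = 757990620123, q_9 = 30·630465256 + 15258091 = 18929215771 → 757990620123/18929215771
APPEND 48: p_10 = 48·757990620123 + 25245987797 = 36408795753701, q_10 = 48·18929215771 + 630465256 = 909232822264 → 36408795753701/909232822264
APPEND 24: p_11 = 24·36408795753701 + 757990620123 = 874569088708947, q_11 = 24·909232822264 + 18929215771 = 21840516950107 → 874569088708947/21840516950107
APPEND 45: p_12 = 45·874569088708947 + 36408795753701 = 39392017787656316, q_12 = 45·21840516950107 + 909232822264 = 983732495577079 → 39392017787656316/983732495577079
APPEND 44: p_13 = 44·39392017787656316 + 874569088708947 = 1734123351745586851, q_13 = 44·983732495577079 + 21840516950107 = 43306070322341583 → 1734123351745586851/43306070322341583
APPEND 5: p_14 = 5·1734123351745586851 + 39392017787656316 = 8710008776515590571, q_14 = 5·43306070322341583 + 983732495577079 = 217514084107284994 → 8710008776515590571/217514084107284994
APPEND 49: p_15 = 49·8710008776515590571 + 1734123351745586851 = 428524553401009524830, q_15 = 49·217514084107284994 + 43306070322341583 = 10701496191579306289 → 428524553401009524830/10701496191579306289
APPEND 4: p_16 = 4·428524553401009524830 + 8710008776515590571 = 1722808222380553689891, q_16 = 4·10701496191579306289 + 217514084107284994 = 43023498850424510150 → 1722808222380553689891/43023498850424510150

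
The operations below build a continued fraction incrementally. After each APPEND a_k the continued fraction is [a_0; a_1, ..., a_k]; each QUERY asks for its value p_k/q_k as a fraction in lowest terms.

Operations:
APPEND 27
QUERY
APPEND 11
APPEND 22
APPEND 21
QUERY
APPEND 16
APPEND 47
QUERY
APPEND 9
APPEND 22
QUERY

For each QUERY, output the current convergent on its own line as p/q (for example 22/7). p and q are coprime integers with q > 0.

27/1
138541/5114
104630774/3862263
20870435284/770395811

APPEND 27: p_0 = 27·1 + 0 = 27, q_0 = 27·0 + 1 = 1 → 27/1
APPEND 11: p_1 = 11·27 + 1 = 298, q_1 = 11·1 + 0 = 11 → 298/11
APPEND 22: p_2 = 22·298 + 27 = 6583, q_2 = 22·11 + 1 = 243 → 6583/243
APPEND 21: p_3 = 21·6583 + 298 = 138541, q_3 = 21·243 + 11 = 5114 → 138541/5114
APPEND 16: p_4 = 16·138541 + 6583 = 2223239, q_4 = 16·5114 + 243 = 82067 → 2223239/82067
APPEND 47: p_5 = 47·2223239 + 138541 = 104630774, q_5 = 47·82067 + 5114 = 3862263 → 104630774/3862263
APPEND 9: p_6 = 9·104630774 + 2223239 = 943900205, q_6 = 9·3862263 + 82067 = 34842434 → 943900205/34842434
APPEND 22: p_7 = 22·943900205 + 104630774 = 20870435284, q_7 = 22·34842434 + 3862263 = 770395811 → 20870435284/770395811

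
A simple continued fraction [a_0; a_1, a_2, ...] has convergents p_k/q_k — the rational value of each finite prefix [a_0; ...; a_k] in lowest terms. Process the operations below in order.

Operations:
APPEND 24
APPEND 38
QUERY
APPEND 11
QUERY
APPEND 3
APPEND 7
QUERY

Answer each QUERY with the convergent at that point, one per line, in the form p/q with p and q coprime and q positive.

913/38
10067/419
227865/9484

APPEND 24: p_0 = 24·1 + 0 = 24, q_0 = 24·0 + 1 = 1 → 24/1
APPEND 38: p_1 = 38·24 + 1 = 913, q_1 = 38·1 + 0 = 38 → 913/38
APPEND 11: p_2 = 11·913 + 24 = 10067, q_2 = 11·38 + 1 = 419 → 10067/419
APPEND 3: p_3 = 3·10067 + 913 = 31114, q_3 = 3·419 + 38 = 1295 → 31114/1295
APPEND 7: p_4 = 7·31114 + 10067 = 227865, q_4 = 7·1295 + 419 = 9484 → 227865/9484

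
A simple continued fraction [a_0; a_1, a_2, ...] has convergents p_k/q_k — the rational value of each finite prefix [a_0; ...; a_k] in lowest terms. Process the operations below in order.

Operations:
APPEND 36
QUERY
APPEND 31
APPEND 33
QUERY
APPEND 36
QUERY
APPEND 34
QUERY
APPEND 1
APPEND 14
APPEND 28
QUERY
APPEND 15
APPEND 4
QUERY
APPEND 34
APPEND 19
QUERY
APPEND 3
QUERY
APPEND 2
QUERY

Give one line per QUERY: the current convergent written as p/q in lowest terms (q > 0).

36/1
36897/1024
1329409/36895
45236803/1255454
19567151800/543045869
1196384914884/33203191369
779650924304597/21637600506868
2379924064460618/66049875063525
5539499053225833/153737350633918

APPEND 36: p_0 = 36·1 + 0 = 36, q_0 = 36·0 + 1 = 1 → 36/1
APPEND 31: p_1 = 31·36 + 1 = 1117, q_1 = 31·1 + 0 = 31 → 1117/31
APPEND 33: p_2 = 33·1117 + 36 = 36897, q_2 = 33·31 + 1 = 1024 → 36897/1024
APPEND 36: p_3 = 36·36897 + 1117 = 1329409, q_3 = 36·1024 + 31 = 36895 → 1329409/36895
APPEND 34: p_4 = 34·1329409 + 36897 = 45236803, q_4 = 34·36895 + 1024 = 1255454 → 45236803/1255454
APPEND 1: p_5 = 1·45236803 + 1329409 = 46566212, q_5 = 1·1255454 + 36895 = 1292349 → 46566212/1292349
APPEND 14: p_6 = 14·46566212 + 45236803 = 697163771, q_6 = 14·1292349 + 1255454 = 19348340 → 697163771/19348340
APPEND 28: p_7 = 28·697163771 + 46566212 = 19567151800, q_7 = 28·19348340 + 1292349 = 543045869 → 19567151800/543045869
APPEND 15: p_8 = 15·19567151800 + 697163771 = 294204440771, q_8 = 15·543045869 + 19348340 = 8165036375 → 294204440771/8165036375
APPEND 4: p_9 = 4·294204440771 + 19567151800 = 1196384914884, q_9 = 4·8165036375 + 543045869 = 33203191369 → 1196384914884/33203191369
APPEND 34: p_10 = 34·1196384914884 + 294204440771 = 40971291546827, q_10 = 34·33203191369 + 8165036375 = 1137073542921 → 40971291546827/1137073542921
APPEND 19: p_11 = 19·40971291546827 + 1196384914884 = 779650924304597, q_11 = 19·1137073542921 + 33203191369 = 21637600506868 → 779650924304597/21637600506868
APPEND 3: p_12 = 3·779650924304597 + 40971291546827 = 2379924064460618, q_12 = 3·21637600506868 + 1137073542921 = 66049875063525 → 2379924064460618/66049875063525
APPEND 2: p_13 = 2·2379924064460618 + 779650924304597 = 5539499053225833, q_13 = 2·66049875063525 + 21637600506868 = 153737350633918 → 5539499053225833/153737350633918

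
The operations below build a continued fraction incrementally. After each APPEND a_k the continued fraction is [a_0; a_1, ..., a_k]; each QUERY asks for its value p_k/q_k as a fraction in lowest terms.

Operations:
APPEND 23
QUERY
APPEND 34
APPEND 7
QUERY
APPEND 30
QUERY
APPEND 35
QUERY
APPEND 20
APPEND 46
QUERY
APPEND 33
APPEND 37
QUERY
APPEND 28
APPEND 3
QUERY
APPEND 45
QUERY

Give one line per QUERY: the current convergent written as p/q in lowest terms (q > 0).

APPEND 23: p_0 = 23·1 + 0 = 23, q_0 = 23·0 + 1 = 1 → 23/1
APPEND 34: p_1 = 34·23 + 1 = 783, q_1 = 34·1 + 0 = 34 → 783/34
APPEND 7: p_2 = 7·783 + 23 = 5504, q_2 = 7·34 + 1 = 239 → 5504/239
APPEND 30: p_3 = 30·5504 + 783 = 165903, q_3 = 30·239 + 34 = 7204 → 165903/7204
APPEND 35: p_4 = 35·165903 + 5504 = 5812109, q_4 = 35·7204 + 239 = 252379 → 5812109/252379
APPEND 20: p_5 = 20·5812109 + 165903 = 116408083, q_5 = 20·252379 + 7204 = 5054784 → 116408083/5054784
APPEND 46: p_6 = 46·116408083 + 5812109 = 5360583927, q_6 = 46·5054784 + 252379 = 232772443 → 5360583927/232772443
APPEND 33: p_7 = 33·5360583927 + 116408083 = 177015677674, q_7 = 33·232772443 + 5054784 = 7686545403 → 177015677674/7686545403
APPEND 37: p_8 = 37·177015677674 + 5360583927 = 6554940657865, q_8 = 37·7686545403 + 232772443 = 284634952354 → 6554940657865/284634952354
APPEND 28: p_9 = 28·6554940657865 + 177015677674 = 183715354097894, q_9 = 28·284634952354 + 7686545403 = 7977465211315 → 183715354097894/7977465211315
APPEND 3: p_10 = 3·183715354097894 + 6554940657865 = 557701002951547, q_10 = 3·7977465211315 + 284634952354 = 24217030586299 → 557701002951547/24217030586299
APPEND 45: p_11 = 45·557701002951547 + 183715354097894 = 25280260486917509, q_11 = 45·24217030586299 + 7977465211315 = 1097743841594770 → 25280260486917509/1097743841594770

23/1
5504/239
165903/7204
5812109/252379
5360583927/232772443
6554940657865/284634952354
557701002951547/24217030586299
25280260486917509/1097743841594770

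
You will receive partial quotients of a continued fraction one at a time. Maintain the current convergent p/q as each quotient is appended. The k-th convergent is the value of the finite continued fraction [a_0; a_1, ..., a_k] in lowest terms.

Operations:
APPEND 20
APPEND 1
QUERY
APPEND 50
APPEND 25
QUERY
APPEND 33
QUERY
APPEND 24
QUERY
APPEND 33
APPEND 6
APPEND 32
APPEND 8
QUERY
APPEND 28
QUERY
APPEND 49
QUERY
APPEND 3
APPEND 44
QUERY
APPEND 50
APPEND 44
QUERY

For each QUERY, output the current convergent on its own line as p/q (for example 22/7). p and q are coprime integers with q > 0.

APPEND 20: p_0 = 20·1 + 0 = 20, q_0 = 20·0 + 1 = 1 → 20/1
APPEND 1: p_1 = 1·20 + 1 = 21, q_1 = 1·1 + 0 = 1 → 21/1
APPEND 50: p_2 = 50·21 + 20 = 1070, q_2 = 50·1 + 1 = 51 → 1070/51
APPEND 25: p_3 = 25·1070 + 21 = 26771, q_3 = 25·51 + 1 = 1276 → 26771/1276
APPEND 33: p_4 = 33·26771 + 1070 = 884513, q_4 = 33·1276 + 51 = 42159 → 884513/42159
APPEND 24: p_5 = 24·884513 + 26771 = 21255083, q_5 = 24·42159 + 1276 = 1013092 → 21255083/1013092
APPEND 33: p_6 = 33·21255083 + 884513 = 702302252, q_6 = 33·1013092 + 42159 = 33474195 → 702302252/33474195
APPEND 6: p_7 = 6·702302252 + 21255083 = 4235068595, q_7 = 6·33474195 + 1013092 = 201858262 → 4235068595/201858262
APPEND 32: p_8 = 32·4235068595 + 702302252 = 136224497292, q_8 = 32·201858262 + 33474195 = 6492938579 → 136224497292/6492938579
APPEND 8: p_9 = 8·136224497292 + 4235068595 = 1094031046931, q_9 = 8·6492938579 + 201858262 = 52145366894 → 1094031046931/52145366894
APPEND 28: p_10 = 28·1094031046931 + 136224497292 = 30769093811360, q_10 = 28·52145366894 + 6492938579 = 1466563211611 → 30769093811360/1466563211611
APPEND 49: p_11 = 49·30769093811360 + 1094031046931 = 1508779627803571, q_11 = 49·1466563211611 + 52145366894 = 71913742735833 → 1508779627803571/71913742735833
APPEND 3: p_12 = 3·1508779627803571 + 30769093811360 = 4557107977222073, q_12 = 3·71913742735833 + 1466563211611 = 217207791419110 → 4557107977222073/217207791419110
APPEND 44: p_13 = 44·4557107977222073 + 1508779627803571 = 202021530625574783, q_13 = 44·217207791419110 + 71913742735833 = 9629056565176673 → 202021530625574783/9629056565176673
APPEND 50: p_14 = 50·202021530625574783 + 4557107977222073 = 10105633639255961223, q_14 = 50·9629056565176673 + 217207791419110 = 481670036050252760 → 10105633639255961223/481670036050252760
APPEND 44: p_15 = 44·10105633639255961223 + 202021530625574783 = 444849901657887868595, q_15 = 44·481670036050252760 + 9629056565176673 = 21203110642776298113 → 444849901657887868595/21203110642776298113

21/1
26771/1276
884513/42159
21255083/1013092
1094031046931/52145366894
30769093811360/1466563211611
1508779627803571/71913742735833
202021530625574783/9629056565176673
444849901657887868595/21203110642776298113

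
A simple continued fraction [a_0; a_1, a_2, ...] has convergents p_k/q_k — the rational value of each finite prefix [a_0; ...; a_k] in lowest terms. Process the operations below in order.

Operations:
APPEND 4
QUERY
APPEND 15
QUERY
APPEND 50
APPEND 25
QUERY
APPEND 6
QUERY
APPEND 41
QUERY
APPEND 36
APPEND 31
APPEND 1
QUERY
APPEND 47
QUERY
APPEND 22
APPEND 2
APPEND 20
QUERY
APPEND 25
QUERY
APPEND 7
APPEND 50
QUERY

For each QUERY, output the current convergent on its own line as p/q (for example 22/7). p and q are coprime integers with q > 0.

4/1
61/15
76411/18790
461520/113491
18998731/4671921
21920305483/5390356625
1051490247348/258568815353
970372740579659/238621452377091
24306679416233101/5977182686831410
8580163112126801401/2109922195696679460

APPEND 4: p_0 = 4·1 + 0 = 4, q_0 = 4·0 + 1 = 1 → 4/1
APPEND 15: p_1 = 15·4 + 1 = 61, q_1 = 15·1 + 0 = 15 → 61/15
APPEND 50: p_2 = 50·61 + 4 = 3054, q_2 = 50·15 + 1 = 751 → 3054/751
APPEND 25: p_3 = 25·3054 + 61 = 76411, q_3 = 25·751 + 15 = 18790 → 76411/18790
APPEND 6: p_4 = 6·76411 + 3054 = 461520, q_4 = 6·18790 + 751 = 113491 → 461520/113491
APPEND 41: p_5 = 41·461520 + 76411 = 18998731, q_5 = 41·113491 + 18790 = 4671921 → 18998731/4671921
APPEND 36: p_6 = 36·18998731 + 461520 = 684415836, q_6 = 36·4671921 + 113491 = 168302647 → 684415836/168302647
APPEND 31: p_7 = 31·684415836 + 18998731 = 21235889647, q_7 = 31·168302647 + 4671921 = 5222053978 → 21235889647/5222053978
APPEND 1: p_8 = 1·21235889647 + 684415836 = 21920305483, q_8 = 1·5222053978 + 168302647 = 5390356625 → 21920305483/5390356625
APPEND 47: p_9 = 47·21920305483 + 21235889647 = 1051490247348, q_9 = 47·5390356625 + 5222053978 = 258568815353 → 1051490247348/258568815353
APPEND 22: p_10 = 22·1051490247348 + 21920305483 = 23154705747139, q_10 = 22·258568815353 + 5390356625 = 5693904294391 → 23154705747139/5693904294391
APPEND 2: p_11 = 2·23154705747139 + 1051490247348 = 47360901741626, q_11 = 2·5693904294391 + 258568815353 = 11646377404135 → 47360901741626/11646377404135
APPEND 20: p_12 = 20·47360901741626 + 23154705747139 = 970372740579659, q_12 = 20·11646377404135 + 5693904294391 = 238621452377091 → 970372740579659/238621452377091
APPEND 25: p_13 = 25·970372740579659 + 47360901741626 = 24306679416233101, q_13 = 25·238621452377091 + 11646377404135 = 5977182686831410 → 24306679416233101/5977182686831410
APPEND 7: p_14 = 7·24306679416233101 + 970372740579659 = 171117128654211366, q_14 = 7·5977182686831410 + 238621452377091 = 42078900260196961 → 171117128654211366/42078900260196961
APPEND 50: p_15 = 50·171117128654211366 + 24306679416233101 = 8580163112126801401, q_15 = 50·42078900260196961 + 5977182686831410 = 2109922195696679460 → 8580163112126801401/2109922195696679460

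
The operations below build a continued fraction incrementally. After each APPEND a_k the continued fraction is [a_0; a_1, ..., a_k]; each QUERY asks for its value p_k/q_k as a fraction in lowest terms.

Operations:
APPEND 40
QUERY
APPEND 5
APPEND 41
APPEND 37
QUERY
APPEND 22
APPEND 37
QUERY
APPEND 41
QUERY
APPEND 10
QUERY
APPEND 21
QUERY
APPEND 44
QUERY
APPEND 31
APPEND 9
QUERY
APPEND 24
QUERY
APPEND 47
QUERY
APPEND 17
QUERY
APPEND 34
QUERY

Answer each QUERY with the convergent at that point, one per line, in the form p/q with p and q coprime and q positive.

40/1
306598/7627
250183767/6223627
10264287884/255336707
102893062607/2559590697
2171018602631/54006741344
95627711578371/2378856209833
26795298409367559/666565799425336
646053791902353548/16071377735454231
30391323517819984315/756021319365774193
517298553594842086903/12868433806953615512
17618542145742450939017/438282770755788701601

APPEND 40: p_0 = 40·1 + 0 = 40, q_0 = 40·0 + 1 = 1 → 40/1
APPEND 5: p_1 = 5·40 + 1 = 201, q_1 = 5·1 + 0 = 5 → 201/5
APPEND 41: p_2 = 41·201 + 40 = 8281, q_2 = 41·5 + 1 = 206 → 8281/206
APPEND 37: p_3 = 37·8281 + 201 = 306598, q_3 = 37·206 + 5 = 7627 → 306598/7627
APPEND 22: p_4 = 22·306598 + 8281 = 6753437, q_4 = 22·7627 + 206 = 168000 → 6753437/168000
APPEND 37: p_5 = 37·6753437 + 306598 = 250183767, q_5 = 37·168000 + 7627 = 6223627 → 250183767/6223627
APPEND 41: p_6 = 41·250183767 + 6753437 = 10264287884, q_6 = 41·6223627 + 168000 = 255336707 → 10264287884/255336707
APPEND 10: p_7 = 10·10264287884 + 250183767 = 102893062607, q_7 = 10·255336707 + 6223627 = 2559590697 → 102893062607/2559590697
APPEND 21: p_8 = 21·102893062607 + 10264287884 = 2171018602631, q_8 = 21·2559590697 + 255336707 = 54006741344 → 2171018602631/54006741344
APPEND 44: p_9 = 44·2171018602631 + 102893062607 = 95627711578371, q_9 = 44·54006741344 + 2559590697 = 2378856209833 → 95627711578371/2378856209833
APPEND 31: p_10 = 31·95627711578371 + 2171018602631 = 2966630077532132, q_10 = 31·2378856209833 + 54006741344 = 73798549246167 → 2966630077532132/73798549246167
APPEND 9: p_11 = 9·2966630077532132 + 95627711578371 = 26795298409367559, q_11 = 9·73798549246167 + 2378856209833 = 666565799425336 → 26795298409367559/666565799425336
APPEND 24: p_12 = 24·26795298409367559 + 2966630077532132 = 646053791902353548, q_12 = 24·666565799425336 + 73798549246167 = 16071377735454231 → 646053791902353548/16071377735454231
APPEND 47: p_13 = 47·646053791902353548 + 26795298409367559 = 30391323517819984315, q_13 = 47·16071377735454231 + 666565799425336 = 756021319365774193 → 30391323517819984315/756021319365774193
APPEND 17: p_14 = 17·30391323517819984315 + 646053791902353548 = 517298553594842086903, q_14 = 17·756021319365774193 + 16071377735454231 = 12868433806953615512 → 517298553594842086903/12868433806953615512
APPEND 34: p_15 = 34·517298553594842086903 + 30391323517819984315 = 17618542145742450939017, q_15 = 34·12868433806953615512 + 756021319365774193 = 438282770755788701601 → 17618542145742450939017/438282770755788701601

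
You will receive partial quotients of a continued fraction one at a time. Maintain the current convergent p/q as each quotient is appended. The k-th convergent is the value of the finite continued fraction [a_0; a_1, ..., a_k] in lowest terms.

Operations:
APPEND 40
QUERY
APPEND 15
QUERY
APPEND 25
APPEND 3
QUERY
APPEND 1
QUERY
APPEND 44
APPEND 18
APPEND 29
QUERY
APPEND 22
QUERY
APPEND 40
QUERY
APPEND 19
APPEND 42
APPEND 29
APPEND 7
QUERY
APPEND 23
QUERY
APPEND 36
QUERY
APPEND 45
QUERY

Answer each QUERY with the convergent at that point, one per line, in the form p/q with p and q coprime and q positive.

40/1
601/15
45796/1143
60861/1519
1426249609/35597068
31426578499/784360637
1258489389569/31410022548
205565598541630326/5130611460694967
4757231444400792889/118733418154488864
171465897596970174330/4279533665022294071
7720722623308058637739/192697748344157722059

APPEND 40: p_0 = 40·1 + 0 = 40, q_0 = 40·0 + 1 = 1 → 40/1
APPEND 15: p_1 = 15·40 + 1 = 601, q_1 = 15·1 + 0 = 15 → 601/15
APPEND 25: p_2 = 25·601 + 40 = 15065, q_2 = 25·15 + 1 = 376 → 15065/376
APPEND 3: p_3 = 3·15065 + 601 = 45796, q_3 = 3·376 + 15 = 1143 → 45796/1143
APPEND 1: p_4 = 1·45796 + 15065 = 60861, q_4 = 1·1143 + 376 = 1519 → 60861/1519
APPEND 44: p_5 = 44·60861 + 45796 = 2723680, q_5 = 44·1519 + 1143 = 67979 → 2723680/67979
APPEND 18: p_6 = 18·2723680 + 60861 = 49087101, q_6 = 18·67979 + 1519 = 1225141 → 49087101/1225141
APPEND 29: p_7 = 29·49087101 + 2723680 = 1426249609, q_7 = 29·1225141 + 67979 = 35597068 → 1426249609/35597068
APPEND 22: p_8 = 22·1426249609 + 49087101 = 31426578499, q_8 = 22·35597068 + 1225141 = 784360637 → 31426578499/784360637
APPEND 40: p_9 = 40·31426578499 + 1426249609 = 1258489389569, q_9 = 40·784360637 + 35597068 = 31410022548 → 1258489389569/31410022548
APPEND 19: p_10 = 19·1258489389569 + 31426578499 = 23942724980310, q_10 = 19·31410022548 + 784360637 = 597574789049 → 23942724980310/597574789049
APPEND 42: p_11 = 42·23942724980310 + 1258489389569 = 1006852938562589, q_11 = 42·597574789049 + 31410022548 = 25129551162606 → 1006852938562589/25129551162606
APPEND 29: p_12 = 29·1006852938562589 + 23942724980310 = 29222677943295391, q_12 = 29·25129551162606 + 597574789049 = 729354558504623 → 29222677943295391/729354558504623
APPEND 7: p_13 = 7·29222677943295391 + 1006852938562589 = 205565598541630326, q_13 = 7·729354558504623 + 25129551162606 = 5130611460694967 → 205565598541630326/5130611460694967
APPEND 23: p_14 = 23·205565598541630326 + 29222677943295391 = 4757231444400792889, q_14 = 23·5130611460694967 + 729354558504623 = 118733418154488864 → 4757231444400792889/118733418154488864
APPEND 36: p_15 = 36·4757231444400792889 + 205565598541630326 = 171465897596970174330, q_15 = 36·118733418154488864 + 5130611460694967 = 4279533665022294071 → 171465897596970174330/4279533665022294071
APPEND 45: p_16 = 45·171465897596970174330 + 4757231444400792889 = 7720722623308058637739, q_16 = 45·4279533665022294071 + 118733418154488864 = 192697748344157722059 → 7720722623308058637739/192697748344157722059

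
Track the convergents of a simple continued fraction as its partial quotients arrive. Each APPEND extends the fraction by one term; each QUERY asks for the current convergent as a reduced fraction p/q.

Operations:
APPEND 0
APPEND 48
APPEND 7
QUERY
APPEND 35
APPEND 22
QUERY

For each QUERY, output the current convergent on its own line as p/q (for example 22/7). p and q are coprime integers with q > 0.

APPEND 0: p_0 = 0·1 + 0 = 0, q_0 = 0·0 + 1 = 1 → 0/1
APPEND 48: p_1 = 48·0 + 1 = 1, q_1 = 48·1 + 0 = 48 → 1/48
APPEND 7: p_2 = 7·1 + 0 = 7, q_2 = 7·48 + 1 = 337 → 7/337
APPEND 35: p_3 = 35·7 + 1 = 246, q_3 = 35·337 + 48 = 11843 → 246/11843
APPEND 22: p_4 = 22·246 + 7 = 5419, q_4 = 22·11843 + 337 = 260883 → 5419/260883

7/337
5419/260883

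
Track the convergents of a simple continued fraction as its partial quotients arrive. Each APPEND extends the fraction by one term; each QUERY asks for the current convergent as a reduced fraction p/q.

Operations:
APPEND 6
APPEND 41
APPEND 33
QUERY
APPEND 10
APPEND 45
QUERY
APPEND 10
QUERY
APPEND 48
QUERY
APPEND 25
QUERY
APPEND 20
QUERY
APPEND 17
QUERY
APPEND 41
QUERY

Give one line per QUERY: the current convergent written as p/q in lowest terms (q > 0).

APPEND 6: p_0 = 6·1 + 0 = 6, q_0 = 6·0 + 1 = 1 → 6/1
APPEND 41: p_1 = 41·6 + 1 = 247, q_1 = 41·1 + 0 = 41 → 247/41
APPEND 33: p_2 = 33·247 + 6 = 8157, q_2 = 33·41 + 1 = 1354 → 8157/1354
APPEND 10: p_3 = 10·8157 + 247 = 81817, q_3 = 10·1354 + 41 = 13581 → 81817/13581
APPEND 45: p_4 = 45·81817 + 8157 = 3689922, q_4 = 45·13581 + 1354 = 612499 → 3689922/612499
APPEND 10: p_5 = 10·3689922 + 81817 = 36981037, q_5 = 10·612499 + 13581 = 6138571 → 36981037/6138571
APPEND 48: p_6 = 48·36981037 + 3689922 = 1778779698, q_6 = 48·6138571 + 612499 = 295263907 → 1778779698/295263907
APPEND 25: p_7 = 25·1778779698 + 36981037 = 44506473487, q_7 = 25·295263907 + 6138571 = 7387736246 → 44506473487/7387736246
APPEND 20: p_8 = 20·44506473487 + 1778779698 = 891908249438, q_8 = 20·7387736246 + 295263907 = 148049988827 → 891908249438/148049988827
APPEND 17: p_9 = 17·891908249438 + 44506473487 = 15206946713933, q_9 = 17·148049988827 + 7387736246 = 2524237546305 → 15206946713933/2524237546305
APPEND 41: p_10 = 41·15206946713933 + 891908249438 = 624376723520691, q_10 = 41·2524237546305 + 148049988827 = 103641789387332 → 624376723520691/103641789387332

8157/1354
3689922/612499
36981037/6138571
1778779698/295263907
44506473487/7387736246
891908249438/148049988827
15206946713933/2524237546305
624376723520691/103641789387332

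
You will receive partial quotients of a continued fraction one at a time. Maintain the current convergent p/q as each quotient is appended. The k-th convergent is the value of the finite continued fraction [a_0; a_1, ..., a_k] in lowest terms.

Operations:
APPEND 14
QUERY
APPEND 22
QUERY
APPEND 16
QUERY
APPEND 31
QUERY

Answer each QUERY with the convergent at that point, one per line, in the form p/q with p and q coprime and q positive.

14/1
309/22
4958/353
154007/10965

APPEND 14: p_0 = 14·1 + 0 = 14, q_0 = 14·0 + 1 = 1 → 14/1
APPEND 22: p_1 = 22·14 + 1 = 309, q_1 = 22·1 + 0 = 22 → 309/22
APPEND 16: p_2 = 16·309 + 14 = 4958, q_2 = 16·22 + 1 = 353 → 4958/353
APPEND 31: p_3 = 31·4958 + 309 = 154007, q_3 = 31·353 + 22 = 10965 → 154007/10965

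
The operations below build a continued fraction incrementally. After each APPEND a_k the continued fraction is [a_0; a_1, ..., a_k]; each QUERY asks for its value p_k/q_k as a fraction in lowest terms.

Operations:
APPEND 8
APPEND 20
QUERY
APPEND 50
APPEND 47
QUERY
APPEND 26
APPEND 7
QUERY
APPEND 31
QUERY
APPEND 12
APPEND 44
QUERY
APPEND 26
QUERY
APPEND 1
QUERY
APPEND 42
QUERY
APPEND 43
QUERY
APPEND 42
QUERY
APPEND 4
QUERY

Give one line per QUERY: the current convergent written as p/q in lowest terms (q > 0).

APPEND 8: p_0 = 8·1 + 0 = 8, q_0 = 8·0 + 1 = 1 → 8/1
APPEND 20: p_1 = 20·8 + 1 = 161, q_1 = 20·1 + 0 = 20 → 161/20
APPEND 50: p_2 = 50·161 + 8 = 8058, q_2 = 50·20 + 1 = 1001 → 8058/1001
APPEND 47: p_3 = 47·8058 + 161 = 378887, q_3 = 47·1001 + 20 = 47067 → 378887/47067
APPEND 26: p_4 = 26·378887 + 8058 = 9859120, q_4 = 26·47067 + 1001 = 1224743 → 9859120/1224743
APPEND 7: p_5 = 7·9859120 + 378887 = 69392727, q_5 = 7·1224743 + 47067 = 8620268 → 69392727/8620268
APPEND 31: p_6 = 31·69392727 + 9859120 = 2161033657, q_6 = 31·8620268 + 1224743 = 268453051 → 2161033657/268453051
APPEND 12: p_7 = 12·2161033657 + 69392727 = 26001796611, q_7 = 12·268453051 + 8620268 = 3230056880 → 26001796611/3230056880
APPEND 44: p_8 = 44·26001796611 + 2161033657 = 1146240084541, q_8 = 44·3230056880 + 268453051 = 142390955771 → 1146240084541/142390955771
APPEND 26: p_9 = 26·1146240084541 + 26001796611 = 29828243994677, q_9 = 26·142390955771 + 3230056880 = 3705394906926 → 29828243994677/3705394906926
APPEND 1: p_10 = 1·29828243994677 + 1146240084541 = 30974484079218, q_10 = 1·3705394906926 + 142390955771 = 3847785862697 → 30974484079218/3847785862697
APPEND 42: p_11 = 42·30974484079218 + 29828243994677 = 1330756575321833, q_11 = 42·3847785862697 + 3705394906926 = 165312401140200 → 1330756575321833/165312401140200
APPEND 43: p_12 = 43·1330756575321833 + 30974484079218 = 57253507222918037, q_12 = 43·165312401140200 + 3847785862697 = 7112281034891297 → 57253507222918037/7112281034891297
APPEND 42: p_13 = 42·57253507222918037 + 1330756575321833 = 2405978059937879387, q_13 = 42·7112281034891297 + 165312401140200 = 298881115866574674 → 2405978059937879387/298881115866574674
APPEND 4: p_14 = 4·2405978059937879387 + 57253507222918037 = 9681165746974435585, q_14 = 4·298881115866574674 + 7112281034891297 = 1202636744501189993 → 9681165746974435585/1202636744501189993

161/20
378887/47067
69392727/8620268
2161033657/268453051
1146240084541/142390955771
29828243994677/3705394906926
30974484079218/3847785862697
1330756575321833/165312401140200
57253507222918037/7112281034891297
2405978059937879387/298881115866574674
9681165746974435585/1202636744501189993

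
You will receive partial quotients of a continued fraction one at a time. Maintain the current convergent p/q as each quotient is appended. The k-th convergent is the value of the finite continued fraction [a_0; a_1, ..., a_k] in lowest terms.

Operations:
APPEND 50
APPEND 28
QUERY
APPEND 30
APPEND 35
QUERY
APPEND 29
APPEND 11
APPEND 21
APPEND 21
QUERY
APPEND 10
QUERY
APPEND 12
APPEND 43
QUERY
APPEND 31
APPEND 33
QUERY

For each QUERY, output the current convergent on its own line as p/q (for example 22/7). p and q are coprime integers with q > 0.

1401/28
1474201/29463
209614254489/4189296290
2106101689999/42092003799
1097867986672510/21941705704553
1125057751892287981/22485113321744246

APPEND 50: p_0 = 50·1 + 0 = 50, q_0 = 50·0 + 1 = 1 → 50/1
APPEND 28: p_1 = 28·50 + 1 = 1401, q_1 = 28·1 + 0 = 28 → 1401/28
APPEND 30: p_2 = 30·1401 + 50 = 42080, q_2 = 30·28 + 1 = 841 → 42080/841
APPEND 35: p_3 = 35·42080 + 1401 = 1474201, q_3 = 35·841 + 28 = 29463 → 1474201/29463
APPEND 29: p_4 = 29·1474201 + 42080 = 42793909, q_4 = 29·29463 + 841 = 855268 → 42793909/855268
APPEND 11: p_5 = 11·42793909 + 1474201 = 472207200, q_5 = 11·855268 + 29463 = 9437411 → 472207200/9437411
APPEND 21: p_6 = 21·472207200 + 42793909 = 9959145109, q_6 = 21·9437411 + 855268 = 199040899 → 9959145109/199040899
APPEND 21: p_7 = 21·9959145109 + 472207200 = 209614254489, q_7 = 21·199040899 + 9437411 = 4189296290 → 209614254489/4189296290
APPEND 10: p_8 = 10·209614254489 + 9959145109 = 2106101689999, q_8 = 10·4189296290 + 199040899 = 42092003799 → 2106101689999/42092003799
APPEND 12: p_9 = 12·2106101689999 + 209614254489 = 25482834534477, q_9 = 12·42092003799 + 4189296290 = 509293341878 → 25482834534477/509293341878
APPEND 43: p_10 = 43·25482834534477 + 2106101689999 = 1097867986672510, q_10 = 43·509293341878 + 42092003799 = 21941705704553 → 1097867986672510/21941705704553
APPEND 31: p_11 = 31·1097867986672510 + 25482834534477 = 34059390421382287, q_11 = 31·21941705704553 + 509293341878 = 680702170183021 → 34059390421382287/680702170183021
APPEND 33: p_12 = 33·34059390421382287 + 1097867986672510 = 1125057751892287981, q_12 = 33·680702170183021 + 21941705704553 = 22485113321744246 → 1125057751892287981/22485113321744246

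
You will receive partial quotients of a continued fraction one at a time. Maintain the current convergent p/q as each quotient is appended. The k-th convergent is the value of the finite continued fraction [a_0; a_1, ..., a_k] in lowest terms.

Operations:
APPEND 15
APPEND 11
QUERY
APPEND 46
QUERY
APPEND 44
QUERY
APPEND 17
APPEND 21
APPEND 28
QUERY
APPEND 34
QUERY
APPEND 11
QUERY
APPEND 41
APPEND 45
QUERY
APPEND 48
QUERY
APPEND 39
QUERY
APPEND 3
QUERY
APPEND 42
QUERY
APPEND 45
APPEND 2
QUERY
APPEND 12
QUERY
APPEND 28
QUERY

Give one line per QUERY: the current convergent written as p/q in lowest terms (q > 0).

166/11
7651/507
336810/22319
3386415649/224403702
115258870717/7637726717
1271233993536/84239397589
2351884601249721/155849625651559
112942696712592301/7484243484302698
4407117056392349460/292041345513456781
13334293865889640681/883608280024673041
564447459423757258062/37403589106549724503
51391387395293689765004/3405493825256074275855
642110118711459243433519/42549971021147653585936
18030474711316152505903536/1194804682417390374682063

APPEND 15: p_0 = 15·1 + 0 = 15, q_0 = 15·0 + 1 = 1 → 15/1
APPEND 11: p_1 = 11·15 + 1 = 166, q_1 = 11·1 + 0 = 11 → 166/11
APPEND 46: p_2 = 46·166 + 15 = 7651, q_2 = 46·11 + 1 = 507 → 7651/507
APPEND 44: p_3 = 44·7651 + 166 = 336810, q_3 = 44·507 + 11 = 22319 → 336810/22319
APPEND 17: p_4 = 17·336810 + 7651 = 5733421, q_4 = 17·22319 + 507 = 379930 → 5733421/379930
APPEND 21: p_5 = 21·5733421 + 336810 = 120738651, q_5 = 21·379930 + 22319 = 8000849 → 120738651/8000849
APPEND 28: p_6 = 28·120738651 + 5733421 = 3386415649, q_6 = 28·8000849 + 379930 = 224403702 → 3386415649/224403702
APPEND 34: p_7 = 34·3386415649 + 120738651 = 115258870717, q_7 = 34·224403702 + 8000849 = 7637726717 → 115258870717/7637726717
APPEND 11: p_8 = 11·115258870717 + 3386415649 = 1271233993536, q_8 = 11·7637726717 + 224403702 = 84239397589 → 1271233993536/84239397589
APPEND 41: p_9 = 41·1271233993536 + 115258870717 = 52235852605693, q_9 = 41·84239397589 + 7637726717 = 3461453027866 → 52235852605693/3461453027866
APPEND 45: p_10 = 45·52235852605693 + 1271233993536 = 2351884601249721, q_10 = 45·3461453027866 + 84239397589 = 155849625651559 → 2351884601249721/155849625651559
APPEND 48: p_11 = 48·2351884601249721 + 52235852605693 = 112942696712592301, q_11 = 48·155849625651559 + 3461453027866 = 7484243484302698 → 112942696712592301/7484243484302698
APPEND 39: p_12 = 39·112942696712592301 + 2351884601249721 = 4407117056392349460, q_12 = 39·7484243484302698 + 155849625651559 = 292041345513456781 → 4407117056392349460/292041345513456781
APPEND 3: p_13 = 3·4407117056392349460 + 112942696712592301 = 13334293865889640681, q_13 = 3·292041345513456781 + 7484243484302698 = 883608280024673041 → 13334293865889640681/883608280024673041
APPEND 42: p_14 = 42·13334293865889640681 + 4407117056392349460 = 564447459423757258062, q_14 = 42·883608280024673041 + 292041345513456781 = 37403589106549724503 → 564447459423757258062/37403589106549724503
APPEND 45: p_15 = 45·564447459423757258062 + 13334293865889640681 = 25413469967934966253471, q_15 = 45·37403589106549724503 + 883608280024673041 = 1684045118074762275676 → 25413469967934966253471/1684045118074762275676
APPEND 2: p_16 = 2·25413469967934966253471 + 564447459423757258062 = 51391387395293689765004, q_16 = 2·1684045118074762275676 + 37403589106549724503 = 3405493825256074275855 → 51391387395293689765004/3405493825256074275855
APPEND 12: p_17 = 12·51391387395293689765004 + 25413469967934966253471 = 642110118711459243433519, q_17 = 12·3405493825256074275855 + 1684045118074762275676 = 42549971021147653585936 → 642110118711459243433519/42549971021147653585936
APPEND 28: p_18 = 28·642110118711459243433519 + 51391387395293689765004 = 18030474711316152505903536, q_18 = 28·42549971021147653585936 + 3405493825256074275855 = 1194804682417390374682063 → 18030474711316152505903536/1194804682417390374682063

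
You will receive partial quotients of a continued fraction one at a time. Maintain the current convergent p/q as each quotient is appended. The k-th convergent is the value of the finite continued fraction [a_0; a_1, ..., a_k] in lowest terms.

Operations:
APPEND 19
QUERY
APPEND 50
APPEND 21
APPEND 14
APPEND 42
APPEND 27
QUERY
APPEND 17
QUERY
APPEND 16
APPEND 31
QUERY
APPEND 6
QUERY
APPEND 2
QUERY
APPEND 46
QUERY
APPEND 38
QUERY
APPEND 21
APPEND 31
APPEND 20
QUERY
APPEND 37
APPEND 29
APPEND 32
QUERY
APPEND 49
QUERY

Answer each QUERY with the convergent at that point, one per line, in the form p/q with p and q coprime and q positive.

APPEND 19: p_0 = 19·1 + 0 = 19, q_0 = 19·0 + 1 = 1 → 19/1
APPEND 50: p_1 = 50·19 + 1 = 951, q_1 = 50·1 + 0 = 50 → 951/50
APPEND 21: p_2 = 21·951 + 19 = 19990, q_2 = 21·50 + 1 = 1051 → 19990/1051
APPEND 14: p_3 = 14·19990 + 951 = 280811, q_3 = 14·1051 + 50 = 14764 → 280811/14764
APPEND 42: p_4 = 42·280811 + 19990 = 11814052, q_4 = 42·14764 + 1051 = 621139 → 11814052/621139
APPEND 27: p_5 = 27·11814052 + 280811 = 319260215, q_5 = 27·621139 + 14764 = 16785517 → 319260215/16785517
APPEND 17: p_6 = 17·319260215 + 11814052 = 5439237707, q_6 = 17·16785517 + 621139 = 285974928 → 5439237707/285974928
APPEND 16: p_7 = 16·5439237707 + 319260215 = 87347063527, q_7 = 16·285974928 + 16785517 = 4592384365 → 87347063527/4592384365
APPEND 31: p_8 = 31·87347063527 + 5439237707 = 2713198207044, q_8 = 31·4592384365 + 285974928 = 142649890243 → 2713198207044/142649890243
APPEND 6: p_9 = 6·2713198207044 + 87347063527 = 16366536305791, q_9 = 6·142649890243 + 4592384365 = 860491725823 → 16366536305791/860491725823
APPEND 2: p_10 = 2·16366536305791 + 2713198207044 = 35446270818626, q_10 = 2·860491725823 + 142649890243 = 1863633341889 → 35446270818626/1863633341889
APPEND 46: p_11 = 46·35446270818626 + 16366536305791 = 1646894993962587, q_11 = 46·1863633341889 + 860491725823 = 86587625452717 → 1646894993962587/86587625452717
APPEND 38: p_12 = 38·1646894993962587 + 35446270818626 = 62617456041396932, q_12 = 38·86587625452717 + 1863633341889 = 3292193400545135 → 62617456041396932/3292193400545135
APPEND 21: p_13 = 21·62617456041396932 + 1646894993962587 = 1316613471863298159, q_13 = 21·3292193400545135 + 86587625452717 = 69222649036900552 → 1316613471863298159/69222649036900552
APPEND 31: p_14 = 31·1316613471863298159 + 62617456041396932 = 40877635083803639861, q_14 = 31·69222649036900552 + 3292193400545135 = 2149194313544462247 → 40877635083803639861/2149194313544462247
APPEND 20: p_15 = 20·40877635083803639861 + 1316613471863298159 = 818869315147936095379, q_15 = 20·2149194313544462247 + 69222649036900552 = 43053108919926145492 → 818869315147936095379/43053108919926145492
APPEND 37: p_16 = 37·818869315147936095379 + 40877635083803639861 = 30339042295557439168884, q_16 = 37·43053108919926145492 + 2149194313544462247 = 1595114224350811845451 → 30339042295557439168884/1595114224350811845451
APPEND 29: p_17 = 29·30339042295557439168884 + 818869315147936095379 = 880651095886313671993015, q_17 = 29·1595114224350811845451 + 43053108919926145492 = 46301365615093469663571 → 880651095886313671993015/46301365615093469663571
APPEND 32: p_18 = 32·880651095886313671993015 + 30339042295557439168884 = 28211174110657594942945364, q_18 = 32·46301365615093469663571 + 1595114224350811845451 = 1483238813907341841079723 → 28211174110657594942945364/1483238813907341841079723
APPEND 49: p_19 = 49·28211174110657594942945364 + 880651095886313671993015 = 1383228182518108465876315851, q_19 = 49·1483238813907341841079723 + 46301365615093469663571 = 72725003247074843682569998 → 1383228182518108465876315851/72725003247074843682569998

19/1
319260215/16785517
5439237707/285974928
2713198207044/142649890243
16366536305791/860491725823
35446270818626/1863633341889
1646894993962587/86587625452717
62617456041396932/3292193400545135
818869315147936095379/43053108919926145492
28211174110657594942945364/1483238813907341841079723
1383228182518108465876315851/72725003247074843682569998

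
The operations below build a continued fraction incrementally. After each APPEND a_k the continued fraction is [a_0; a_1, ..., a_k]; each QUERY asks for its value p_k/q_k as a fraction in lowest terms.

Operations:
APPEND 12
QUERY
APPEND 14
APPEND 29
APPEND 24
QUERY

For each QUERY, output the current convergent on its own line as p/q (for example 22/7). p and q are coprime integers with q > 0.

APPEND 12: p_0 = 12·1 + 0 = 12, q_0 = 12·0 + 1 = 1 → 12/1
APPEND 14: p_1 = 14·12 + 1 = 169, q_1 = 14·1 + 0 = 14 → 169/14
APPEND 29: p_2 = 29·169 + 12 = 4913, q_2 = 29·14 + 1 = 407 → 4913/407
APPEND 24: p_3 = 24·4913 + 169 = 118081, q_3 = 24·407 + 14 = 9782 → 118081/9782

12/1
118081/9782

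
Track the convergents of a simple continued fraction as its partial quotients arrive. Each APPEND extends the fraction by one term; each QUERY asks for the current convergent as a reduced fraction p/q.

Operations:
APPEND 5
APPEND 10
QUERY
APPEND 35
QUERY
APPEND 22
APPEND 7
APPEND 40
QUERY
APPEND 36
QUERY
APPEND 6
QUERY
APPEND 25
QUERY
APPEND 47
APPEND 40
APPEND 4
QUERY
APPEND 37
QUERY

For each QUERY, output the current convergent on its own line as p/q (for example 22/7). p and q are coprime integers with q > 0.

APPEND 5: p_0 = 5·1 + 0 = 5, q_0 = 5·0 + 1 = 1 → 5/1
APPEND 10: p_1 = 10·5 + 1 = 51, q_1 = 10·1 + 0 = 10 → 51/10
APPEND 35: p_2 = 35·51 + 5 = 1790, q_2 = 35·10 + 1 = 351 → 1790/351
APPEND 22: p_3 = 22·1790 + 51 = 39431, q_3 = 22·351 + 10 = 7732 → 39431/7732
APPEND 7: p_4 = 7·39431 + 1790 = 277807, q_4 = 7·7732 + 351 = 54475 → 277807/54475
APPEND 40: p_5 = 40·277807 + 39431 = 11151711, q_5 = 40·54475 + 7732 = 2186732 → 11151711/2186732
APPEND 36: p_6 = 36·11151711 + 277807 = 401739403, q_6 = 36·2186732 + 54475 = 78776827 → 401739403/78776827
APPEND 6: p_7 = 6·401739403 + 11151711 = 2421588129, q_7 = 6·78776827 + 2186732 = 474847694 → 2421588129/474847694
APPEND 25: p_8 = 25·2421588129 + 401739403 = 60941442628, q_8 = 25·474847694 + 78776827 = 11949969177 → 60941442628/11949969177
APPEND 47: p_9 = 47·60941442628 + 2421588129 = 2866669391645, q_9 = 47·11949969177 + 474847694 = 562123399013 → 2866669391645/562123399013
APPEND 40: p_10 = 40·2866669391645 + 60941442628 = 114727717108428, q_10 = 40·562123399013 + 11949969177 = 22496885929697 → 114727717108428/22496885929697
APPEND 4: p_11 = 4·114727717108428 + 2866669391645 = 461777537825357, q_11 = 4·22496885929697 + 562123399013 = 90549667117801 → 461777537825357/90549667117801
APPEND 37: p_12 = 37·461777537825357 + 114727717108428 = 17200496616646637, q_12 = 37·90549667117801 + 22496885929697 = 3372834569288334 → 17200496616646637/3372834569288334

51/10
1790/351
11151711/2186732
401739403/78776827
2421588129/474847694
60941442628/11949969177
461777537825357/90549667117801
17200496616646637/3372834569288334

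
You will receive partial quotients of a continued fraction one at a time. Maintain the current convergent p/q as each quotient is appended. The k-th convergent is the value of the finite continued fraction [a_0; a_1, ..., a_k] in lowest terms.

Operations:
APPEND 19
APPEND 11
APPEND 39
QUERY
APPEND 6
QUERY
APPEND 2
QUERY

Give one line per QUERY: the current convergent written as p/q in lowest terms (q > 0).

8209/430
49464/2591
107137/5612

APPEND 19: p_0 = 19·1 + 0 = 19, q_0 = 19·0 + 1 = 1 → 19/1
APPEND 11: p_1 = 11·19 + 1 = 210, q_1 = 11·1 + 0 = 11 → 210/11
APPEND 39: p_2 = 39·210 + 19 = 8209, q_2 = 39·11 + 1 = 430 → 8209/430
APPEND 6: p_3 = 6·8209 + 210 = 49464, q_3 = 6·430 + 11 = 2591 → 49464/2591
APPEND 2: p_4 = 2·49464 + 8209 = 107137, q_4 = 2·2591 + 430 = 5612 → 107137/5612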